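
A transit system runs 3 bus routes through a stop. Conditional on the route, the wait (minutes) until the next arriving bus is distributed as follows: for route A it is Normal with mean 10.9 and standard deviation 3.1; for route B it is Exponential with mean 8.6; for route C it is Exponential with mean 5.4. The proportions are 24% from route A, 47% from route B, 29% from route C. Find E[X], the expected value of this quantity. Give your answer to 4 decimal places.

8.2240

Component means — A: 10.9; B: 8.6; C: 5.4.
E[X] = 0.24·10.9 + 0.47·8.6 + 0.29·5.4 = 8.224.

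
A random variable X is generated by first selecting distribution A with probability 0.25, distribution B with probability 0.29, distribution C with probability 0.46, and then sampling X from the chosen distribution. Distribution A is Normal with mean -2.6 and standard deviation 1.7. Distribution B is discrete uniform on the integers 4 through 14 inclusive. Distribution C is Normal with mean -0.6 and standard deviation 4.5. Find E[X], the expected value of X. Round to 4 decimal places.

Component means — A: -2.6; B: 9; C: -0.6.
E[X] = 0.25·-2.6 + 0.29·9 + 0.46·-0.6 = 1.684.

1.6840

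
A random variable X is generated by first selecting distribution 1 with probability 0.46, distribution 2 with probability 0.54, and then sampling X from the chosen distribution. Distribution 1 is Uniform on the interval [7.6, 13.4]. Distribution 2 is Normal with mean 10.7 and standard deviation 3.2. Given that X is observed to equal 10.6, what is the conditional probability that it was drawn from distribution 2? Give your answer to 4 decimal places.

0.4590

Likelihoods f(10.6 | ·): 1: 0.172414; 2: 0.124609.
Posterior ∝ prior × likelihood. Numerator for 2: 0.54·0.124609 = 0.0672886.
Normalizing constant: 0.46·0.172414 + 0.54·0.124609 = 0.146599.
P(2 | observation) = 0.0672886 / 0.146599 = 0.458998.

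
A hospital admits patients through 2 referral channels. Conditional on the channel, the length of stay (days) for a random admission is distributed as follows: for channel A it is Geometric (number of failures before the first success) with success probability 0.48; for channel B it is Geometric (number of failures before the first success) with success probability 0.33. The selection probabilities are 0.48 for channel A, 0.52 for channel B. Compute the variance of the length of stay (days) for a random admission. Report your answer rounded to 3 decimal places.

Per component, A: μ=1.08333, E[X²]=3.43056; B: μ=2.0303, E[X²]=10.2746.
E[X] = 0.48·1.08333 + 0.52·2.0303 = 1.57576.
E[X²] = 0.48·3.43056 + 0.52·10.2746 = 6.98944.
Var(X) = E[X²] − (E[X])² = 6.98944 − 2.48301 = 4.50643.

4.506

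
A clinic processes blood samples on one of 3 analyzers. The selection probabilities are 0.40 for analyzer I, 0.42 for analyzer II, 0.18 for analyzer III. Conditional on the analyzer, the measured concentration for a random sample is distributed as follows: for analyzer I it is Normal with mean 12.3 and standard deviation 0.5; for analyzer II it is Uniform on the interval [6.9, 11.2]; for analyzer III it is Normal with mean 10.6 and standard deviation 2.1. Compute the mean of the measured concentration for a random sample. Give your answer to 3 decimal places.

Component means — I: 12.3; II: 9.05; III: 10.6.
E[X] = 0.4·12.3 + 0.42·9.05 + 0.18·10.6 = 10.629.

10.629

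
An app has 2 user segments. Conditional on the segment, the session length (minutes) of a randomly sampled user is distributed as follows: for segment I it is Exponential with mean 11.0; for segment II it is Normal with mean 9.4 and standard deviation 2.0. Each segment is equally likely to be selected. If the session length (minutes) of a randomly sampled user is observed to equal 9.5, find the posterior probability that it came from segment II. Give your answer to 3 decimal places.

Likelihoods f(9.5 | ·): I: 0.0383296; II: 0.199222.
Posterior ∝ prior × likelihood. Numerator for II: 0.5·0.199222 = 0.099611.
Normalizing constant: 0.5·0.0383296 + 0.5·0.199222 = 0.118776.
P(II | observation) = 0.099611 / 0.118776 = 0.838647.

0.839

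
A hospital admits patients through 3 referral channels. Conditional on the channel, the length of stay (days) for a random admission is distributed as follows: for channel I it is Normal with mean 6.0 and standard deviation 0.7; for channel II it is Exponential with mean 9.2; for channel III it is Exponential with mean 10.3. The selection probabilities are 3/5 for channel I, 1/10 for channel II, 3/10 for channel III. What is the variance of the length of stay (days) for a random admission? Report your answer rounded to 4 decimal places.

44.5639

Per component, I: μ=6, E[X²]=36.49; II: μ=9.2, E[X²]=169.28; III: μ=10.3, E[X²]=212.18.
E[X] = 0.6·6 + 0.1·9.2 + 0.3·10.3 = 7.61.
E[X²] = 0.6·36.49 + 0.1·169.28 + 0.3·212.18 = 102.476.
Var(X) = E[X²] − (E[X])² = 102.476 − 57.9121 = 44.5639.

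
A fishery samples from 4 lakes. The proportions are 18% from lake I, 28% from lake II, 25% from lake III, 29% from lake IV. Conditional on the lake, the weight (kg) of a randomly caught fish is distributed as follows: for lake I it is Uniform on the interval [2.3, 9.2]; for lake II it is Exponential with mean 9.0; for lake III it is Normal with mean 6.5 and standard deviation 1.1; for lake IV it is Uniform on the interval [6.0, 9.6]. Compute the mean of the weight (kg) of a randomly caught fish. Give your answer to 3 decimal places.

Component means — I: 5.75; II: 9; III: 6.5; IV: 7.8.
E[X] = 0.18·5.75 + 0.28·9 + 0.25·6.5 + 0.29·7.8 = 7.442.

7.442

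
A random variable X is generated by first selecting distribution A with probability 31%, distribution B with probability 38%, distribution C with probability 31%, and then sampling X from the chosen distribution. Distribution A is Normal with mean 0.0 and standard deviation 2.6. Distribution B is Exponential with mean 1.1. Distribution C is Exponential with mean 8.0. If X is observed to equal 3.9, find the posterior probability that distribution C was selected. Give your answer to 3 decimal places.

Likelihoods f(3.9 | ·): A: 0.0498145; B: 0.0262323; C: 0.07677.
Posterior ∝ prior × likelihood. Numerator for C: 0.31·0.07677 = 0.0237987.
Normalizing constant: 0.31·0.0498145 + 0.38·0.0262323 + 0.31·0.07677 = 0.0492094.
P(C | observation) = 0.0237987 / 0.0492094 = 0.48362.

0.484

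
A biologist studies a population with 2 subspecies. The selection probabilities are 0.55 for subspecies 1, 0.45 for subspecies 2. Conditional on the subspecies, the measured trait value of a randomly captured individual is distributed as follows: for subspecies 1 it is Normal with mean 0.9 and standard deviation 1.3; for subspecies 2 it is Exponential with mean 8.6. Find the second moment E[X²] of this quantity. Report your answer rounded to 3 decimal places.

For each component E[X²] = Var + (mean)², giving 1: 2.5; 2: 147.92.
Overall E[X²] = 0.55·2.5 + 0.45·147.92 = 67.939.

67.939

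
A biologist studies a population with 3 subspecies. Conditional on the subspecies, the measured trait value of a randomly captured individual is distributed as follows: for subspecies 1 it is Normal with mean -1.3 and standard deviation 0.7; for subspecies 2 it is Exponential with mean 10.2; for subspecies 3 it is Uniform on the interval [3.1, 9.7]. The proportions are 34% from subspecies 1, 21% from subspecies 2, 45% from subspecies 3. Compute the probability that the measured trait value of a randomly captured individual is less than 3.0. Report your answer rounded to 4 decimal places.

0.3935

Conditional on each subspecies, P(X < 3.0): 1: 1; 2: 0.254811; 3: 0.
By total probability, P(X < 3.0) = 0.34·1 + 0.21·0.254811 + 0.45·0 = 0.39351.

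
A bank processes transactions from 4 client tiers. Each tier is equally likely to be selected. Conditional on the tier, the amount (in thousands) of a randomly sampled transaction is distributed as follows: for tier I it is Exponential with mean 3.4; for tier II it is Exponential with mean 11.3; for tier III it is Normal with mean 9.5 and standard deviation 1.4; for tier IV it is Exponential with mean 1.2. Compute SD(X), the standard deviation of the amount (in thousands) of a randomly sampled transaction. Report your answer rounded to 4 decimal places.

Per component, I: μ=3.4, E[X²]=23.12; II: μ=11.3, E[X²]=255.38; III: μ=9.5, E[X²]=92.21; IV: μ=1.2, E[X²]=2.88.
E[X] = 0.25·3.4 + 0.25·11.3 + 0.25·9.5 + 0.25·1.2 = 6.35.
E[X²] = 0.25·23.12 + 0.25·255.38 + 0.25·92.21 + 0.25·2.88 = 93.3975.
Var(X) = E[X²] − (E[X])² = 93.3975 − 40.3225 = 53.075.
SD(X) = √53.075 = 7.28526.

7.2853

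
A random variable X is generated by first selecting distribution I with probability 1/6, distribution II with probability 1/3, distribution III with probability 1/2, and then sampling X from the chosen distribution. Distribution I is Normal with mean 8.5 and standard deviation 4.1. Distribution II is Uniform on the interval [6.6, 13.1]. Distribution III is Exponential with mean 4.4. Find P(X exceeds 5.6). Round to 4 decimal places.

Conditional on each component, P(X > 5.6): I: 0.760315; II: 1; III: 0.280067.
By total probability, P(X > 5.6) = 0.166667·0.760315 + 0.333333·1 + 0.5·0.280067 = 0.600086.

0.6001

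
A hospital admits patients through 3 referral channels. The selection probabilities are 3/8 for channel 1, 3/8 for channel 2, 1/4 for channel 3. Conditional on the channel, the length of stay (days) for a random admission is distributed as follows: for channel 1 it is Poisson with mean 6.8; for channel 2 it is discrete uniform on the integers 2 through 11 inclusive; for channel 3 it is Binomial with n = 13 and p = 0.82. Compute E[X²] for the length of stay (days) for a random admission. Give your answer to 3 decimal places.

67.716

For each component E[X²] = Var + (mean)², giving 1: 53.04; 2: 50.5; 3: 115.554.
Overall E[X²] = 0.375·53.04 + 0.375·50.5 + 0.25·115.554 = 67.7161.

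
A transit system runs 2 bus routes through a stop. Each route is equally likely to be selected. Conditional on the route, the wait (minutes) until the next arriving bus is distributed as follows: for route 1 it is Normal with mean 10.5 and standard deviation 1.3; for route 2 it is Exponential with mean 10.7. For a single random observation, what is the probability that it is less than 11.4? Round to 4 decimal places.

0.7055

Conditional on each route, P(X < 11.4): 1: 0.755628; 2: 0.655417.
By total probability, P(X < 11.4) = 0.5·0.755628 + 0.5·0.655417 = 0.705523.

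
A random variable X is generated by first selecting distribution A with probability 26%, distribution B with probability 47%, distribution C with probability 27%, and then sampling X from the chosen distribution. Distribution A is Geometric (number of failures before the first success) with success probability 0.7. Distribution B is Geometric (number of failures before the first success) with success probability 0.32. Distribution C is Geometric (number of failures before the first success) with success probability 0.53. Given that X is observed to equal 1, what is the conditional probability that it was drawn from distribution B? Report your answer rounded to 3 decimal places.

Likelihoods P(X=1 | ·): A: 0.21; B: 0.2176; C: 0.2491.
Posterior ∝ prior × likelihood. Numerator for B: 0.47·0.2176 = 0.102272.
Normalizing constant: 0.26·0.21 + 0.47·0.2176 + 0.27·0.2491 = 0.224129.
P(B | observation) = 0.102272 / 0.224129 = 0.456309.

0.456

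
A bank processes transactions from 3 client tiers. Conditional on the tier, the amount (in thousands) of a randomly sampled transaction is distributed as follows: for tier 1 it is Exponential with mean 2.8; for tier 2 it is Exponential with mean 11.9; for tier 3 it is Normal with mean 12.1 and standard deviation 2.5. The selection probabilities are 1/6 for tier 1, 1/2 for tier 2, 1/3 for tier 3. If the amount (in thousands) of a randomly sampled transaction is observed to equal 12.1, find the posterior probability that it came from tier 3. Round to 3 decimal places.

0.769

Likelihoods f(12.1 | ·): 1: 0.00474318; 2: 0.030399; 3: 0.159577.
Posterior ∝ prior × likelihood. Numerator for 3: 0.333333·0.159577 = 0.0531923.
Normalizing constant: 0.166667·0.00474318 + 0.5·0.030399 + 0.333333·0.159577 = 0.0691823.
P(3 | observation) = 0.0531923 / 0.0691823 = 0.768871.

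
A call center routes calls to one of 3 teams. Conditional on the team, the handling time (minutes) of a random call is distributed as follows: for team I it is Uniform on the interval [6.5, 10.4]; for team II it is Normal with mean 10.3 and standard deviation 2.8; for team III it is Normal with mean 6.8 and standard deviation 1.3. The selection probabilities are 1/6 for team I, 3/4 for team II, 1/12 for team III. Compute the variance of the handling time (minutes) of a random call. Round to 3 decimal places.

Per component, I: μ=8.45, E[X²]=72.67; II: μ=10.3, E[X²]=113.93; III: μ=6.8, E[X²]=47.93.
E[X] = 0.166667·8.45 + 0.75·10.3 + 0.0833333·6.8 = 9.7.
E[X²] = 0.166667·72.67 + 0.75·113.93 + 0.0833333·47.93 = 101.553.
Var(X) = E[X²] − (E[X])² = 101.553 − 94.09 = 7.46333.

7.463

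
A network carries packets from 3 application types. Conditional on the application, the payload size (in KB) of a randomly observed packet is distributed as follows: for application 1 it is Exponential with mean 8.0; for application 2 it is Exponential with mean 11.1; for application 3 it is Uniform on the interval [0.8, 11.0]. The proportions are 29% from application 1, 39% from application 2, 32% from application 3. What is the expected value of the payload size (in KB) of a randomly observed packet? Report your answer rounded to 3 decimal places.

8.537

Component means — 1: 8; 2: 11.1; 3: 5.9.
E[X] = 0.29·8 + 0.39·11.1 + 0.32·5.9 = 8.537.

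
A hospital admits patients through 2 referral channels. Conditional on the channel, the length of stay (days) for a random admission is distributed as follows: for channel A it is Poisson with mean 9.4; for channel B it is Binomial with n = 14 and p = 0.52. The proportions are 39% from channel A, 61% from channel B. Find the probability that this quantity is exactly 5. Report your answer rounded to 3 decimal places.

0.083

Conditional on each channel, P(X = 5): A: 0.0505929; B: 0.102956.
By total probability, P(X = 5) = 0.39·0.0505929 + 0.61·0.102956 = 0.0825344.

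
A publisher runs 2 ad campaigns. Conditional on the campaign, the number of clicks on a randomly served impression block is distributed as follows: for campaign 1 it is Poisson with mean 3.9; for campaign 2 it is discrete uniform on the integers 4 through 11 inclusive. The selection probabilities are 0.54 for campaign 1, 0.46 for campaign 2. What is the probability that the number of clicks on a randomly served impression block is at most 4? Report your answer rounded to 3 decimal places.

Conditional on each campaign, P(X ≤ 4): 1: 0.648365; 2: 0.125.
By total probability, P(X ≤ 4) = 0.54·0.648365 + 0.46·0.125 = 0.407617.

0.408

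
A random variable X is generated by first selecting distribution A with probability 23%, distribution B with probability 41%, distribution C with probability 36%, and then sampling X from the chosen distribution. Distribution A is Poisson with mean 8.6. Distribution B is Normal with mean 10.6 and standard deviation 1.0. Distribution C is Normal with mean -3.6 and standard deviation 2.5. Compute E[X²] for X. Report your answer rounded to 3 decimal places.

72.382

For each component E[X²] = Var + (mean)², giving A: 82.56; B: 113.36; C: 19.21.
Overall E[X²] = 0.23·82.56 + 0.41·113.36 + 0.36·19.21 = 72.382.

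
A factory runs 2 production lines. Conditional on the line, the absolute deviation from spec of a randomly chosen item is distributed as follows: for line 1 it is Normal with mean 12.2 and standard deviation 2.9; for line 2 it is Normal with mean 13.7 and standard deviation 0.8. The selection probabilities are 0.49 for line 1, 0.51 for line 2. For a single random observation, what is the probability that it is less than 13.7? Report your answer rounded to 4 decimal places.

0.5968

Conditional on each line, P(X < 13.7): 1: 0.697506; 2: 0.5.
By total probability, P(X < 13.7) = 0.49·0.697506 + 0.51·0.5 = 0.596778.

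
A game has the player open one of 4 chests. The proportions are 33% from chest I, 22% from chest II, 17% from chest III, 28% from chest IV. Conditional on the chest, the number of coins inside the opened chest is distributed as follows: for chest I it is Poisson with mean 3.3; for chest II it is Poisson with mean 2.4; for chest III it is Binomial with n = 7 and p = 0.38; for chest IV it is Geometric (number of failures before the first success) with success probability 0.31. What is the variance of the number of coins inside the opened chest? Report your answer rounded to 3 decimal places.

4.110

Per component, I: μ=3.3, E[X²]=14.19; II: μ=2.4, E[X²]=8.16; III: μ=2.66, E[X²]=8.7248; IV: μ=2.22581, E[X²]=12.1342.
E[X] = 0.33·3.3 + 0.22·2.4 + 0.17·2.66 + 0.28·2.22581 = 2.69243.
E[X²] = 0.33·14.19 + 0.22·8.16 + 0.17·8.7248 + 0.28·12.1342 = 11.3587.
Var(X) = E[X²] − (E[X])² = 11.3587 − 7.24916 = 4.10955.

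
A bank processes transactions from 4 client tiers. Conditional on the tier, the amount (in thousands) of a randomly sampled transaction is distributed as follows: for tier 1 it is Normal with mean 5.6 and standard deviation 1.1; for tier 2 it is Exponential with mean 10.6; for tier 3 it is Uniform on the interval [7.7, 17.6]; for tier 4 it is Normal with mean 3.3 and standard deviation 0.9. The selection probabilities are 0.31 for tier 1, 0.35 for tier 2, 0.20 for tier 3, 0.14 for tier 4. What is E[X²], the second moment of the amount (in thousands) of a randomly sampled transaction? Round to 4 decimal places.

124.0247

For each component E[X²] = Var + (mean)², giving 1: 32.57; 2: 224.72; 3: 168.19; 4: 11.7.
Overall E[X²] = 0.31·32.57 + 0.35·224.72 + 0.2·168.19 + 0.14·11.7 = 124.025.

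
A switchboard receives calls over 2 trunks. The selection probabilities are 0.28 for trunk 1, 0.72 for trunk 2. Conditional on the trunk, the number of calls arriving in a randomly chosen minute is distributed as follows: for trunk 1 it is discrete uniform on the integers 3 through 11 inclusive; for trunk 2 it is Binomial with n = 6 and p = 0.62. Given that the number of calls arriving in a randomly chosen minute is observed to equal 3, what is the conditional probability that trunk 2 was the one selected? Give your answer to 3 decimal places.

0.858

Likelihoods P(X=3 | ·): 1: 0.111111; 2: 0.261551.
Posterior ∝ prior × likelihood. Numerator for 2: 0.72·0.261551 = 0.188316.
Normalizing constant: 0.28·0.111111 + 0.72·0.261551 = 0.219428.
P(2 | observation) = 0.188316 / 0.219428 = 0.858217.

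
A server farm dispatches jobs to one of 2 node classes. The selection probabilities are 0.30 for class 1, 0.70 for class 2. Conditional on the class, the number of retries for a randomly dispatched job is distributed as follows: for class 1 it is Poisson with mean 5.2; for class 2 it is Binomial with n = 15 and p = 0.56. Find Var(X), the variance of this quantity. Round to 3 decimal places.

Per component, 1: μ=5.2, E[X²]=32.24; 2: μ=8.4, E[X²]=74.256.
E[X] = 0.3·5.2 + 0.7·8.4 = 7.44.
E[X²] = 0.3·32.24 + 0.7·74.256 = 61.6512.
Var(X) = E[X²] − (E[X])² = 61.6512 − 55.3536 = 6.2976.

6.298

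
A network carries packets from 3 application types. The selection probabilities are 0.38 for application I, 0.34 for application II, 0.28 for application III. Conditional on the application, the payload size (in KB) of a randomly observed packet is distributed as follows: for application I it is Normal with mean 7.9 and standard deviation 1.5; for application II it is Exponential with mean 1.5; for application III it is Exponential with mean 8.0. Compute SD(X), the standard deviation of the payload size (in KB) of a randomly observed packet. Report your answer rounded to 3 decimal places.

Per component, I: μ=7.9, E[X²]=64.66; II: μ=1.5, E[X²]=4.5; III: μ=8, E[X²]=128.
E[X] = 0.38·7.9 + 0.34·1.5 + 0.28·8 = 5.752.
E[X²] = 0.38·64.66 + 0.34·4.5 + 0.28·128 = 61.9408.
Var(X) = E[X²] − (E[X])² = 61.9408 − 33.0855 = 28.8553.
SD(X) = √28.8553 = 5.37171.

5.372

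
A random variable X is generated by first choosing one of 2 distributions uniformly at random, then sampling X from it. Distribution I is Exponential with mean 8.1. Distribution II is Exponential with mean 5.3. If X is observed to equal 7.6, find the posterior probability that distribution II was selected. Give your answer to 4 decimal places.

0.4821

Likelihoods f(7.6 | ·): I: 0.0483091; II: 0.0449741.
Posterior ∝ prior × likelihood. Numerator for II: 0.5·0.0449741 = 0.022487.
Normalizing constant: 0.5·0.0483091 + 0.5·0.0449741 = 0.0466416.
P(II | observation) = 0.022487 / 0.0466416 = 0.482124.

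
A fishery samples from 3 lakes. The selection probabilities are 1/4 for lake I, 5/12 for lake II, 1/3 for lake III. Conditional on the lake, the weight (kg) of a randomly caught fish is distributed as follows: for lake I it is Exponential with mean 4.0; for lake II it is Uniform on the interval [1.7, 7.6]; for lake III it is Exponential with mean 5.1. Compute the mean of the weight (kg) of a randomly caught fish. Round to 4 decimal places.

4.6375

Component means — I: 4; II: 4.65; III: 5.1.
E[X] = 0.25·4 + 0.416667·4.65 + 0.333333·5.1 = 4.6375.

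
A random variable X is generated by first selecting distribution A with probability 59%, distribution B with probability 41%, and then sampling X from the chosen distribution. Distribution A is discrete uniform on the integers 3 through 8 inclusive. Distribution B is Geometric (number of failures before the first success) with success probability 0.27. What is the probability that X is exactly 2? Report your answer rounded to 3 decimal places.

Conditional on each component, P(X = 2): A: 0; B: 0.143883.
By total probability, P(X = 2) = 0.59·0 + 0.41·0.143883 = 0.058992.

0.059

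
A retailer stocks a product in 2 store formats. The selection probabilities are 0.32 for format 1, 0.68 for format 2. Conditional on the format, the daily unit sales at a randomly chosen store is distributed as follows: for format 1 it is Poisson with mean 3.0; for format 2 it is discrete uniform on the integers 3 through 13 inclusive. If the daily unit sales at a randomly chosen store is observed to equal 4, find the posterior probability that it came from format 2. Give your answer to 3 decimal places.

Likelihoods P(X=4 | ·): 1: 0.168031; 2: 0.0909091.
Posterior ∝ prior × likelihood. Numerator for 2: 0.68·0.0909091 = 0.0618182.
Normalizing constant: 0.32·0.168031 + 0.68·0.0909091 = 0.115588.
P(2 | observation) = 0.0618182 / 0.115588 = 0.534814.

0.535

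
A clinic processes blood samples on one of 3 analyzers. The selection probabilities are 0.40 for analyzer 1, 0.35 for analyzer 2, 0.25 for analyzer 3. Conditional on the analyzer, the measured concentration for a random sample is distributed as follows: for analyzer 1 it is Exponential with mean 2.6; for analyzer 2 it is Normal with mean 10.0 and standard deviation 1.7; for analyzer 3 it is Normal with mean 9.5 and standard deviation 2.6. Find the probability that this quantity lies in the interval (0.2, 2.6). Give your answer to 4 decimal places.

Conditional on each analyzer, P(0.2 < X < 2.6): 1: 0.558082; 2: 6.71207e-06; 3: 0.00380517.
By total probability, P(0.2 < X < 2.6) = 0.4·0.558082 + 0.35·6.71207e-06 + 0.25·0.00380517 = 0.224186.

0.2242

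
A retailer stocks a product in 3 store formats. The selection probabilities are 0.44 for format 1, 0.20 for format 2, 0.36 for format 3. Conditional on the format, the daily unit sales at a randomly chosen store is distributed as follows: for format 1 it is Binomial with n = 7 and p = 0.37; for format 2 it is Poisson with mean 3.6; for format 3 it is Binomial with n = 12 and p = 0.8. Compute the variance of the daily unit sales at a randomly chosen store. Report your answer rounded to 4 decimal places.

Per component, 1: μ=2.59, E[X²]=8.3398; 2: μ=3.6, E[X²]=16.56; 3: μ=9.6, E[X²]=94.08.
E[X] = 0.44·2.59 + 0.2·3.6 + 0.36·9.6 = 5.3156.
E[X²] = 0.44·8.3398 + 0.2·16.56 + 0.36·94.08 = 40.8503.
Var(X) = E[X²] − (E[X])² = 40.8503 − 28.2556 = 12.5947.

12.5947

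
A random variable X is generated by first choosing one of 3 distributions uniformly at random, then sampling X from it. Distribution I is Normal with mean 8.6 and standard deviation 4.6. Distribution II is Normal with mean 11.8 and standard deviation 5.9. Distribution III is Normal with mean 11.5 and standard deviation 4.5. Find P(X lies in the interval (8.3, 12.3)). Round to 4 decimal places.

0.3016

Conditional on each component, P(8.3 < X < 12.3): I: 0.315401; II: 0.257251; III: 0.332044.
By total probability, P(8.3 < X < 12.3) = 0.333333·0.315401 + 0.333333·0.257251 + 0.333333·0.332044 = 0.301565.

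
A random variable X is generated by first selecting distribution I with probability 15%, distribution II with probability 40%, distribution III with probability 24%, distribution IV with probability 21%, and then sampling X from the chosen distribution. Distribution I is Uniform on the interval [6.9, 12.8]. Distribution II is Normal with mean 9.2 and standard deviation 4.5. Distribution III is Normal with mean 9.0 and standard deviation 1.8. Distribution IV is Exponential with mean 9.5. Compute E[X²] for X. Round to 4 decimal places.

115.0671

For each component E[X²] = Var + (mean)², giving I: 99.9233; II: 104.89; III: 84.24; IV: 180.5.
Overall E[X²] = 0.15·99.9233 + 0.4·104.89 + 0.24·84.24 + 0.21·180.5 = 115.067.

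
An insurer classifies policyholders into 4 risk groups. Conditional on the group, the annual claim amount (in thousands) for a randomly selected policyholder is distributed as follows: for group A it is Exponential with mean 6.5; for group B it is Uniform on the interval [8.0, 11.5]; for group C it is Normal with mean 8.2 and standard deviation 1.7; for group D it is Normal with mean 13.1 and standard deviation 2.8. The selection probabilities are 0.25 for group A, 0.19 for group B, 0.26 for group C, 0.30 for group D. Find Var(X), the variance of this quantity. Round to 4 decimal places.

Per component, A: μ=6.5, E[X²]=84.5; B: μ=9.75, E[X²]=96.0833; C: μ=8.2, E[X²]=70.13; D: μ=13.1, E[X²]=179.45.
E[X] = 0.25·6.5 + 0.19·9.75 + 0.26·8.2 + 0.3·13.1 = 9.5395.
E[X²] = 0.25·84.5 + 0.19·96.0833 + 0.26·70.13 + 0.3·179.45 = 111.45.
Var(X) = E[X²] − (E[X])² = 111.45 − 91.0021 = 20.4476.

20.4476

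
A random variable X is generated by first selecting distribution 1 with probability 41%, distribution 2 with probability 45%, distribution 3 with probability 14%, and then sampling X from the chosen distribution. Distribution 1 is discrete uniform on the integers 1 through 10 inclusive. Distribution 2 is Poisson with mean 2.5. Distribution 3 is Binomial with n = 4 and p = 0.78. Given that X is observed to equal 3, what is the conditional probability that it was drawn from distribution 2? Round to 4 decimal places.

Likelihoods P(X=3 | ·): 1: 0.1; 2: 0.213763; 3: 0.417606.
Posterior ∝ prior × likelihood. Numerator for 2: 0.45·0.213763 = 0.0961934.
Normalizing constant: 0.41·0.1 + 0.45·0.213763 + 0.14·0.417606 = 0.195658.
P(2 | observation) = 0.0961934 / 0.195658 = 0.49164.

0.4916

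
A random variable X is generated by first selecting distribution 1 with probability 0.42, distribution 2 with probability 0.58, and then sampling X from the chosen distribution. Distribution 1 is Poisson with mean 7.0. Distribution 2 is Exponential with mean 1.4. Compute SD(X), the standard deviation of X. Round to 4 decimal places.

3.4229

Per component, 1: μ=7, E[X²]=56; 2: μ=1.4, E[X²]=3.92.
E[X] = 0.42·7 + 0.58·1.4 = 3.752.
E[X²] = 0.42·56 + 0.58·3.92 = 25.7936.
Var(X) = E[X²] − (E[X])² = 25.7936 − 14.0775 = 11.7161.
SD(X) = √11.7161 = 3.42288.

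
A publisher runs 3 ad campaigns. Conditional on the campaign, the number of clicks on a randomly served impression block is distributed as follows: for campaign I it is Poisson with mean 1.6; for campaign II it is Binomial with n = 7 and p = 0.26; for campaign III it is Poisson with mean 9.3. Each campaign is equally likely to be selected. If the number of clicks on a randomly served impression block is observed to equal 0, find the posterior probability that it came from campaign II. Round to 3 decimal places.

0.376

Likelihoods P(X=0 | ·): I: 0.201897; II: 0.121513; III: 9.14242e-05.
Posterior ∝ prior × likelihood. Numerator for II: 0.333333·0.121513 = 0.0405043.
Normalizing constant: 0.333333·0.201897 + 0.333333·0.121513 + 0.333333·9.14242e-05 = 0.107834.
P(II | observation) = 0.0405043 / 0.107834 = 0.375618.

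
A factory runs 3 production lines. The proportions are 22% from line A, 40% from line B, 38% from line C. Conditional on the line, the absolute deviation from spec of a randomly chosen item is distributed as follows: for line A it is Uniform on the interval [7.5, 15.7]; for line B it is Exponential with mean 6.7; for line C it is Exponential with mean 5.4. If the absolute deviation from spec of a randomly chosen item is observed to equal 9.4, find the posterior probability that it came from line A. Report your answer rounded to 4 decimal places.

Likelihoods f(9.4 | ·): A: 0.121951; B: 0.0366958; C: 0.0324797.
Posterior ∝ prior × likelihood. Numerator for A: 0.22·0.121951 = 0.0268293.
Normalizing constant: 0.22·0.121951 + 0.4·0.0366958 + 0.38·0.0324797 = 0.0538499.
P(A | observation) = 0.0268293 / 0.0538499 = 0.498223.

0.4982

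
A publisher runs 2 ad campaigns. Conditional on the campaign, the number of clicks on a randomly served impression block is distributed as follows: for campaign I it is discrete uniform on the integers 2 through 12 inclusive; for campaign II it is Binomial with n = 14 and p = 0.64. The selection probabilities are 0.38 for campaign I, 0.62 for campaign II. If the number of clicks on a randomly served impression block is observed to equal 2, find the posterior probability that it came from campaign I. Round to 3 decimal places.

Likelihoods P(X=2 | ·): I: 0.0909091; II: 0.000176617.
Posterior ∝ prior × likelihood. Numerator for I: 0.38·0.0909091 = 0.0345455.
Normalizing constant: 0.38·0.0909091 + 0.62·0.000176617 = 0.034655.
P(I | observation) = 0.0345455 / 0.034655 = 0.99684.

0.997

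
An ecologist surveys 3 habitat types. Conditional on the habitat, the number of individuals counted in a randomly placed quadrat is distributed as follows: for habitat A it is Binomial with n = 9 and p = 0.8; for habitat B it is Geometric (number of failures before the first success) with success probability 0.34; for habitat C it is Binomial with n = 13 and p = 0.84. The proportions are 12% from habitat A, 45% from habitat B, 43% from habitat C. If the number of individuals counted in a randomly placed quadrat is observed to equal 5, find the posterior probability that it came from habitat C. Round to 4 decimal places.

Likelihoods P(X=5 | ·): A: 0.0660603; B: 0.0425793; C: 0.000231172.
Posterior ∝ prior × likelihood. Numerator for C: 0.43·0.000231172 = 9.94039e-05.
Normalizing constant: 0.12·0.0660603 + 0.45·0.0425793 + 0.43·0.000231172 = 0.0271873.
P(C | observation) = 9.94039e-05 / 0.0271873 = 0.00365626.

0.0037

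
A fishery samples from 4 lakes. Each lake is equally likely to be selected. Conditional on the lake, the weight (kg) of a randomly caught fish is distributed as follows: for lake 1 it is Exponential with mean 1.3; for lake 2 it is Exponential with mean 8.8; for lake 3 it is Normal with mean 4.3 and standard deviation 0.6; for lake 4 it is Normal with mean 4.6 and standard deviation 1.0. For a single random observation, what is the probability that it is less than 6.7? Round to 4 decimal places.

Conditional on each lake, P(X < 6.7): 1: 0.994223; 2: 0.532971; 3: 0.999968; 4: 0.982136.
By total probability, P(X < 6.7) = 0.25·0.994223 + 0.25·0.532971 + 0.25·0.999968 + 0.25·0.982136 = 0.877324.

0.8773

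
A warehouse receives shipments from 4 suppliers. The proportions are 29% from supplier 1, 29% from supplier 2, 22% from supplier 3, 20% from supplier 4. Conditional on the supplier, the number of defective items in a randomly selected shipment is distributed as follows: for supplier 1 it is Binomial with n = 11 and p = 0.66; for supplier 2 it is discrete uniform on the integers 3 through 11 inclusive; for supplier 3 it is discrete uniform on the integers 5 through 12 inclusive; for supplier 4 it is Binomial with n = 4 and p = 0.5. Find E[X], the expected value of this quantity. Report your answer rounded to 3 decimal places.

6.405

Component means — 1: 7.26; 2: 7; 3: 8.5; 4: 2.
E[X] = 0.29·7.26 + 0.29·7 + 0.22·8.5 + 0.2·2 = 6.4054.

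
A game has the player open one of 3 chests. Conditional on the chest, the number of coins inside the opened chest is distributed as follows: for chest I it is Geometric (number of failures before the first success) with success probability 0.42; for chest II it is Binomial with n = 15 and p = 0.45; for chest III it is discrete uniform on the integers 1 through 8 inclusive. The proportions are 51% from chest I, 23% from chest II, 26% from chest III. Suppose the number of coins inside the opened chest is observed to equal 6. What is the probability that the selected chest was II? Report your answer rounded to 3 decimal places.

0.520

Likelihoods P(X=6 | ·): I: 0.0159889; II: 0.191401; III: 0.125.
Posterior ∝ prior × likelihood. Numerator for II: 0.23·0.191401 = 0.0440221.
Normalizing constant: 0.51·0.0159889 + 0.23·0.191401 + 0.26·0.125 = 0.0846765.
P(II | observation) = 0.0440221 / 0.0846765 = 0.519886.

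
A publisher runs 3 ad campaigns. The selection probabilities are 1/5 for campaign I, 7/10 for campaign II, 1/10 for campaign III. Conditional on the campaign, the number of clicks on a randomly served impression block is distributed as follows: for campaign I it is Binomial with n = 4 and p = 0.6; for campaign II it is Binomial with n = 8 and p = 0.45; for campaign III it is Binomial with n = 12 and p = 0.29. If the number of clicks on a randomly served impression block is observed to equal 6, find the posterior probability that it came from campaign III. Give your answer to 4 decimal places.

0.1251

Likelihoods P(X=6 | ·): I: 0; II: 0.0703329; III: 0.0704061.
Posterior ∝ prior × likelihood. Numerator for III: 0.1·0.0704061 = 0.00704061.
Normalizing constant: 0.2·0 + 0.7·0.0703329 + 0.1·0.0704061 = 0.0562736.
P(III | observation) = 0.00704061 / 0.0562736 = 0.125114.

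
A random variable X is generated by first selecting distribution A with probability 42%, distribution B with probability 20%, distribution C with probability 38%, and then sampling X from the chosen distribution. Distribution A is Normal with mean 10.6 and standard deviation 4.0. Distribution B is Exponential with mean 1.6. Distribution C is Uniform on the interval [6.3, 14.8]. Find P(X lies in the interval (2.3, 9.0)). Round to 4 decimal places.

0.3042

Conditional on each component, P(2.3 < X < 9.0): A: 0.325585; B: 0.233914; C: 0.317647.
By total probability, P(2.3 < X < 9.0) = 0.42·0.325585 + 0.2·0.233914 + 0.38·0.317647 = 0.304234.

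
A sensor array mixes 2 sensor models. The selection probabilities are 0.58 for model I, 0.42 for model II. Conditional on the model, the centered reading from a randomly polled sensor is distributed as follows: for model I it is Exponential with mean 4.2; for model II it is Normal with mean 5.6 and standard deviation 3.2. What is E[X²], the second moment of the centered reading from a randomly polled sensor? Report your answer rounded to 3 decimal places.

For each component E[X²] = Var + (mean)², giving I: 35.28; II: 41.6.
Overall E[X²] = 0.58·35.28 + 0.42·41.6 = 37.9344.

37.934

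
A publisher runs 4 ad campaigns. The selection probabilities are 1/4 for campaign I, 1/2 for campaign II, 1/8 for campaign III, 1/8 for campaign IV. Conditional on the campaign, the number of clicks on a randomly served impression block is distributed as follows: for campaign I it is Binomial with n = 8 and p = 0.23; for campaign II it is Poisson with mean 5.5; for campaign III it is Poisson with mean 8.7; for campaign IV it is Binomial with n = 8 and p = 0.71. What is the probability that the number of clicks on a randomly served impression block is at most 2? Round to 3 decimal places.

0.228

Conditional on each campaign, P(X ≤ 2): I: 0.727582; II: 0.0883764; III: 0.00792032; IV: 0.00942563.
By total probability, P(X ≤ 2) = 0.25·0.727582 + 0.5·0.0883764 + 0.125·0.00792032 + 0.125·0.00942563 = 0.228252.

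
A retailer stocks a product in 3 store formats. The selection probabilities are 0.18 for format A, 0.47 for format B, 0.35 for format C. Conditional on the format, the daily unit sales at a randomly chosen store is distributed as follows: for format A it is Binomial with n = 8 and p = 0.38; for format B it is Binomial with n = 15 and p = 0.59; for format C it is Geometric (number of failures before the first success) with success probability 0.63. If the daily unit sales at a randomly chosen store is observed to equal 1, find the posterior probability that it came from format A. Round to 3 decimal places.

Likelihoods P(X=1 | ·): A: 0.107057; B: 3.35674e-05; C: 0.2331.
Posterior ∝ prior × likelihood. Numerator for A: 0.18·0.107057 = 0.0192703.
Normalizing constant: 0.18·0.107057 + 0.47·3.35674e-05 + 0.35·0.2331 = 0.100871.
P(A | observation) = 0.0192703 / 0.100871 = 0.191039.

0.191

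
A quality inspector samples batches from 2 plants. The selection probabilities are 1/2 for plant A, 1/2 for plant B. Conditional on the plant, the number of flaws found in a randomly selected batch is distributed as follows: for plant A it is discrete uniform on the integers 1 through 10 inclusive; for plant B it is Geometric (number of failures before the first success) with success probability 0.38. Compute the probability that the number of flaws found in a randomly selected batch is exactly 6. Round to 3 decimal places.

Conditional on each plant, P(X = 6): A: 0.1; B: 0.0215841.
By total probability, P(X = 6) = 0.5·0.1 + 0.5·0.0215841 = 0.060792.

0.061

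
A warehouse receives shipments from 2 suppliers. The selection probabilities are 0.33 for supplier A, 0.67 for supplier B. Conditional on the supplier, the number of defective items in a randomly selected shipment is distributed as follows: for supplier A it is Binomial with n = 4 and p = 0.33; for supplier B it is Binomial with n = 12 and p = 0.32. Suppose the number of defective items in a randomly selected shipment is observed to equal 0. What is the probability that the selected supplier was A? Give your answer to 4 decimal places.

0.9103

Likelihoods P(X=0 | ·): A: 0.201511; B: 0.00977478.
Posterior ∝ prior × likelihood. Numerator for A: 0.33·0.201511 = 0.0664987.
Normalizing constant: 0.33·0.201511 + 0.67·0.00977478 = 0.0730478.
P(A | observation) = 0.0664987 / 0.0730478 = 0.910345.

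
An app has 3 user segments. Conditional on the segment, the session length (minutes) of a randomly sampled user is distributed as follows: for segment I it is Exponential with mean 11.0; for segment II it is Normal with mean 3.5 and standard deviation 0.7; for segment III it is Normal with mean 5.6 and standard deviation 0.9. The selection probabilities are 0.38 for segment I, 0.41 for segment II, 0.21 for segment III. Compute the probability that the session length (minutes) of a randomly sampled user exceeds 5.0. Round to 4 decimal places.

Conditional on each segment, P(X > 5.0): I: 0.634736; II: 0.0160623; III: 0.747507.
By total probability, P(X > 5.0) = 0.38·0.634736 + 0.41·0.0160623 + 0.21·0.747507 = 0.404762.

0.4048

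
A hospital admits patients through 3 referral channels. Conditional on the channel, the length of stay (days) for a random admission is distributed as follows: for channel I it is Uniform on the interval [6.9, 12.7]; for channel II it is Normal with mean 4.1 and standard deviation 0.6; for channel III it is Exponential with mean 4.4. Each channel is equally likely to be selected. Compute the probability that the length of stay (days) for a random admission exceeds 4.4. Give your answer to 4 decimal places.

Conditional on each channel, P(X > 4.4): I: 1; II: 0.308538; III: 0.367879.
By total probability, P(X > 4.4) = 0.333333·1 + 0.333333·0.308538 + 0.333333·0.367879 = 0.558806.

0.5588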